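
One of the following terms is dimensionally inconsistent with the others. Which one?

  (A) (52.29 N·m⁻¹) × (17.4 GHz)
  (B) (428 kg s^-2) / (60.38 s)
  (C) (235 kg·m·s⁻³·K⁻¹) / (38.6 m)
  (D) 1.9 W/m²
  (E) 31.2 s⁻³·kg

(C)

Work out the base dimensions of each:
  (A) [kg·s⁻²] · [s⁻¹] = kg·s⁻³
  (B) [kg·s⁻²] / [s] = kg·s⁻³
  (C) [kg·m·s⁻³·K⁻¹] / [m] = kg·s⁻³·K⁻¹
  (D) W·m⁻² = J·s⁻¹·m⁻² = kg·s⁻³
  (E) kg·s⁻³
All reduce to kg·s⁻³ except (C), which is kg·s⁻³·K⁻¹.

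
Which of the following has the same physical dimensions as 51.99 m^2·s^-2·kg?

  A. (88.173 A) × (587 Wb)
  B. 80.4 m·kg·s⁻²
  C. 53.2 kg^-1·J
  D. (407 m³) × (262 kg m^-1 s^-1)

A.

Reference: kg·m²·s⁻².
Each option:
  A. [A] · [kg·m²·s⁻²·A⁻¹] = kg·m²·s⁻²  ← same
  B. kg·m·s⁻²
  C. J·kg⁻¹ = N·m·kg⁻¹ = m²·s⁻²
  D. [m³] · [kg·m⁻¹·s⁻¹] = kg·m²·s⁻¹
Only A. matches kg·m²·s⁻².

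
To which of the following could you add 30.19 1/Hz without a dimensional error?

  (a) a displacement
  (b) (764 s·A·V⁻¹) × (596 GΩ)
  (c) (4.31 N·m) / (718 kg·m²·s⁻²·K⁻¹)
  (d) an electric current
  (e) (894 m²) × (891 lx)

(b)

Reference: Hz⁻¹ = (s⁻¹)⁻¹ = s.
Each option:
  (a) [displacement] = m
  (b) [kg⁻¹·m⁻²·s⁴·A²] · [kg·m²·s⁻³·A⁻²] = s  ← same
  (c) [kg·m²·s⁻²] / [kg·m²·s⁻²·K⁻¹] = K
  (d) [electric current] = A
  (e) [m²] · [m⁻²·cd] = cd
Only (b) matches s.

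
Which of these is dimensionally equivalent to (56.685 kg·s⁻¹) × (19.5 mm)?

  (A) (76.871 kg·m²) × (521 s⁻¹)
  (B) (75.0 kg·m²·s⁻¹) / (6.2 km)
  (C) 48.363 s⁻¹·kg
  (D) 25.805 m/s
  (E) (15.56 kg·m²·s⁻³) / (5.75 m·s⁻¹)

(B)

Reference: [kg·s⁻¹] · [m] = kg·m·s⁻¹.
Each option:
  (A) [kg·m²] · [s⁻¹] = kg·m²·s⁻¹
  (B) [kg·m²·s⁻¹] / [m] = kg·m·s⁻¹  ← same
  (C) kg·s⁻¹
  (D) m·s⁻¹
  (E) [kg·m²·s⁻³] / [m·s⁻¹] = kg·m·s⁻²
Only (B) matches kg·m·s⁻¹.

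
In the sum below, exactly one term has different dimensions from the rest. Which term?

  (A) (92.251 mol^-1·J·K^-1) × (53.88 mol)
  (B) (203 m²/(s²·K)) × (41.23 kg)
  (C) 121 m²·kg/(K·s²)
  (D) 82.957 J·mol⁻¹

Work out the base dimensions of each:
  (A) [kg·m²·s⁻²·K⁻¹·mol⁻¹] · [mol] = kg·m²·s⁻²·K⁻¹
  (B) [m²·s⁻²·K⁻¹] · [kg] = kg·m²·s⁻²·K⁻¹
  (C) kg·m²·s⁻²·K⁻¹
  (D) J·mol⁻¹ = N·m·mol⁻¹ = kg·m²·s⁻²·mol⁻¹
All reduce to kg·m²·s⁻²·K⁻¹ except (D), which is kg·m²·s⁻²·mol⁻¹.

(D)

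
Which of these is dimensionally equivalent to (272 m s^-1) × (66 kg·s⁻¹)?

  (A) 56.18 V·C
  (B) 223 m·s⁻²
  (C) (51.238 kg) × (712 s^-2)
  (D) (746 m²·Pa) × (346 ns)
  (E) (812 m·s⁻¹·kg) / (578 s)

(E)

Reference: [m·s⁻¹] · [kg·s⁻¹] = kg·m·s⁻².
Each option:
  (A) C·V = s·A·J·C⁻¹ = kg·m²·s⁻²
  (B) m·s⁻²
  (C) [kg] · [s⁻²] = kg·s⁻²
  (D) [kg·m·s⁻²] · [s] = kg·m·s⁻¹
  (E) [kg·m·s⁻¹] / [s] = kg·m·s⁻²  ← same
Only (E) matches kg·m·s⁻².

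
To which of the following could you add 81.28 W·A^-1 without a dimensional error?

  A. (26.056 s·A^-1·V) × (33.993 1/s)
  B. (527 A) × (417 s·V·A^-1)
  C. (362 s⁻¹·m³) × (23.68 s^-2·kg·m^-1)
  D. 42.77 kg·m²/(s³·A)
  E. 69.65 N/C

D.

Reference: W·A⁻¹ = J·s⁻¹·A⁻¹ = kg·m²·s⁻³·A⁻¹.
Each option:
  A. [kg·m²·s⁻²·A⁻²] · [s⁻¹] = kg·m²·s⁻³·A⁻²
  B. [A] · [kg·m²·s⁻²·A⁻²] = kg·m²·s⁻²·A⁻¹
  C. [m³·s⁻¹] · [kg·m⁻¹·s⁻²] = kg·m²·s⁻³
  D. kg·m²·s⁻³·A⁻¹  ← same
  E. N·C⁻¹ = kg·m·s⁻²·(s·A)⁻¹ = kg·m·s⁻³·A⁻¹
Only D. matches kg·m²·s⁻³·A⁻¹.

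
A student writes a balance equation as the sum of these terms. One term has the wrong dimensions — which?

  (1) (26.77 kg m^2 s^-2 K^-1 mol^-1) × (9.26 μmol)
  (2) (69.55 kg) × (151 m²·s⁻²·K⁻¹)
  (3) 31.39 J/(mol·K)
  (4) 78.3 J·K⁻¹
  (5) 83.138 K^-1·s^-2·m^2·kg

(3)

Dimensions:
  (1) [kg·m²·s⁻²·K⁻¹·mol⁻¹] · [mol] = kg·m²·s⁻²·K⁻¹
  (2) [kg] · [m²·s⁻²·K⁻¹] = kg·m²·s⁻²·K⁻¹
  (3) J·mol⁻¹·K⁻¹ = N·m·mol⁻¹·K⁻¹ = kg·m²·s⁻²·K⁻¹·mol⁻¹
  (4) J·K⁻¹ = N·m·K⁻¹ = kg·m²·s⁻²·K⁻¹
  (5) kg·m²·s⁻²·K⁻¹
All reduce to kg·m²·s⁻²·K⁻¹ except (3), which is kg·m²·s⁻²·K⁻¹·mol⁻¹.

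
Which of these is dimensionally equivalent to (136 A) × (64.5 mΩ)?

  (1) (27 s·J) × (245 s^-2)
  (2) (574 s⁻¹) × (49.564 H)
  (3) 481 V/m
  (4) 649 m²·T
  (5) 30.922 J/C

(5)

Reference: [A] · [kg·m²·s⁻³·A⁻²] = kg·m²·s⁻³·A⁻¹.
Each option:
  (1) [kg·m²·s⁻¹] · [s⁻²] = kg·m²·s⁻³
  (2) [s⁻¹] · [kg·m²·s⁻²·A⁻²] = kg·m²·s⁻³·A⁻²
  (3) V·m⁻¹ = J·C⁻¹·m⁻¹ = kg·m·s⁻³·A⁻¹
  (4) T·m² = Wb·m⁻²·m² = kg·m²·s⁻²·A⁻¹
  (5) J·C⁻¹ = N·m·(s·A)⁻¹ = kg·m²·s⁻³·A⁻¹  ← same
Only (5) matches kg·m²·s⁻³·A⁻¹.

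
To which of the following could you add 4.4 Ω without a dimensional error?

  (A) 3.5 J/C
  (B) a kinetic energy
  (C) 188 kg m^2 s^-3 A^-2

Reference: Ω = V·A⁻¹ = kg·m²·s⁻³·A⁻².
Each option:
  (A) J·C⁻¹ = N·m·(s·A)⁻¹ = kg·m²·s⁻³·A⁻¹
  (B) [kinetic energy] = kg·m²·s⁻²
  (C) kg·m²·s⁻³·A⁻²  ← same
Only (C) matches kg·m²·s⁻³·A⁻².

(C)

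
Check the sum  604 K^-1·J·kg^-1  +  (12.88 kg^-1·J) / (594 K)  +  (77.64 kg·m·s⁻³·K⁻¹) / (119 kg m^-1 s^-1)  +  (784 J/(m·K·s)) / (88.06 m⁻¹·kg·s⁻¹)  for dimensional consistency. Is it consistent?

Yes

In SI base units:
  604 K^-1·J·kg^-1:  J·kg⁻¹·K⁻¹ = N·m·kg⁻¹·K⁻¹ = m²·s⁻²·K⁻¹
  (12.88 kg^-1·J) / (594 K):  [m²·s⁻²] / [K] = m²·s⁻²·K⁻¹
  (77.64 kg·m·s⁻³·K⁻¹) / (119 kg m^-1 s^-1):  [kg·m·s⁻³·K⁻¹] / [kg·m⁻¹·s⁻¹] = m²·s⁻²·K⁻¹
  (784 J/(m·K·s)) / (88.06 m⁻¹·kg·s⁻¹):  [kg·m·s⁻³·K⁻¹] / [kg·m⁻¹·s⁻¹] = m²·s⁻²·K⁻¹
Every term reduces to m²·s⁻²·K⁻¹.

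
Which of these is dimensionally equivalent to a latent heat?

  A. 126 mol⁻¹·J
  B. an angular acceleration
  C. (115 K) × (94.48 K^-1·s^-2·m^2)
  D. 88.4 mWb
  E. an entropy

Reference: [latent heat] = m²·s⁻².
Each option:
  A. J·mol⁻¹ = N·m·mol⁻¹ = kg·m²·s⁻²·mol⁻¹
  B. [angular acceleration] = s⁻²
  C. [K] · [m²·s⁻²·K⁻¹] = m²·s⁻²  ← same
  D. Wb = V·s = kg·m²·s⁻²·A⁻¹
  E. [entropy] = kg·m²·s⁻²·K⁻¹
Only C. matches m²·s⁻².

C.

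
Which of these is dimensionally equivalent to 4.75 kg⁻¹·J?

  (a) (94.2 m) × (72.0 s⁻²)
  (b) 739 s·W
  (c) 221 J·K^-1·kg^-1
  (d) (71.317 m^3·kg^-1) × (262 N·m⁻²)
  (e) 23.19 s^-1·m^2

Reference: J·kg⁻¹ = N·m·kg⁻¹ = m²·s⁻².
Each option:
  (a) [m] · [s⁻²] = m·s⁻²
  (b) W·s = J·s⁻¹·s = kg·m²·s⁻²
  (c) J·kg⁻¹·K⁻¹ = N·m·kg⁻¹·K⁻¹ = m²·s⁻²·K⁻¹
  (d) [kg⁻¹·m³] · [kg·m⁻¹·s⁻²] = m²·s⁻²  ← same
  (e) m²·s⁻¹
Only (d) matches m²·s⁻².

(d)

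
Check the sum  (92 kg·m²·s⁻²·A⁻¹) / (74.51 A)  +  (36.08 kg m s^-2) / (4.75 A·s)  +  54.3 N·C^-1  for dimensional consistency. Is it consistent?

Dimensions:
  (92 kg·m²·s⁻²·A⁻¹) / (74.51 A):  [kg·m²·s⁻²·A⁻¹] / [A] = kg·m²·s⁻²·A⁻²
  (36.08 kg m s^-2) / (4.75 A·s):  [kg·m·s⁻²] / [s·A] = kg·m·s⁻³·A⁻¹
  54.3 N·C^-1:  N·C⁻¹ = kg·m·s⁻²·(s·A)⁻¹ = kg·m·s⁻³·A⁻¹
The terms do not share a single dimension (kg·m²·s⁻²·A⁻² vs kg·m·s⁻³·A⁻¹).

No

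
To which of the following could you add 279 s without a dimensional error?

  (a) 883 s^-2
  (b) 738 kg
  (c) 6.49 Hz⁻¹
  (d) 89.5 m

Reference: s.
Each option:
  (a) s⁻²
  (b) kg
  (c) Hz⁻¹ = (s⁻¹)⁻¹ = s  ← same
  (d) m
Only (c) matches s.

(c)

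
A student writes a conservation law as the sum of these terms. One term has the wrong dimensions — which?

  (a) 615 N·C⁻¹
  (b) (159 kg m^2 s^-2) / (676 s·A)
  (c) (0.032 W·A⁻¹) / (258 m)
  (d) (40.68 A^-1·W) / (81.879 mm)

Work out the base dimensions of each:
  (a) N·C⁻¹ = kg·m·s⁻²·(s·A)⁻¹ = kg·m·s⁻³·A⁻¹
  (b) [kg·m²·s⁻²] / [s·A] = kg·m²·s⁻³·A⁻¹
  (c) [kg·m²·s⁻³·A⁻¹] / [m] = kg·m·s⁻³·A⁻¹
  (d) [kg·m²·s⁻³·A⁻¹] / [m] = kg·m·s⁻³·A⁻¹
All reduce to kg·m·s⁻³·A⁻¹ except (b), which is kg·m²·s⁻³·A⁻¹.

(b)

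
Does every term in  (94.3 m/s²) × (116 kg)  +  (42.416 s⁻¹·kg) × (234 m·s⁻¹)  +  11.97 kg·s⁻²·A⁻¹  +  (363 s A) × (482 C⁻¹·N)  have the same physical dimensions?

No

Reduce each to base SI dimensions:
  (94.3 m/s²) × (116 kg):  [m·s⁻²] · [kg] = kg·m·s⁻²
  (42.416 s⁻¹·kg) × (234 m·s⁻¹):  [kg·s⁻¹] · [m·s⁻¹] = kg·m·s⁻²
  11.97 kg·s⁻²·A⁻¹:  kg·s⁻²·A⁻¹
  (363 s A) × (482 C⁻¹·N):  [s·A] · [kg·m·s⁻³·A⁻¹] = kg·m·s⁻²
The terms do not share a single dimension (kg·m·s⁻² vs kg·s⁻²·A⁻¹).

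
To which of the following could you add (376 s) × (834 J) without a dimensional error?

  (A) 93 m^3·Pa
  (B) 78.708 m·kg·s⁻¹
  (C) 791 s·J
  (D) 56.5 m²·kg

Reference: [s] · [kg·m²·s⁻²] = kg·m²·s⁻¹.
Each option:
  (A) Pa·m³ = N·m⁻²·m³ = kg·m²·s⁻²
  (B) kg·m·s⁻¹
  (C) J·s = N·m·s = kg·m²·s⁻¹  ← same
  (D) kg·m²
Only (C) matches kg·m²·s⁻¹.

(C)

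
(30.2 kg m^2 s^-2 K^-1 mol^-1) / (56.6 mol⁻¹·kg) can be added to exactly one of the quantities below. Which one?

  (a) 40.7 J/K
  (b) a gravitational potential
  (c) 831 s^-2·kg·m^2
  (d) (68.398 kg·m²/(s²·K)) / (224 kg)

(d)

Reference: [kg·m²·s⁻²·K⁻¹·mol⁻¹] / [kg·mol⁻¹] = m²·s⁻²·K⁻¹.
Each option:
  (a) J·K⁻¹ = N·m·K⁻¹ = kg·m²·s⁻²·K⁻¹
  (b) [gravitational potential] = m²·s⁻²
  (c) kg·m²·s⁻²
  (d) [kg·m²·s⁻²·K⁻¹] / [kg] = m²·s⁻²·K⁻¹  ← same
Only (d) matches m²·s⁻²·K⁻¹.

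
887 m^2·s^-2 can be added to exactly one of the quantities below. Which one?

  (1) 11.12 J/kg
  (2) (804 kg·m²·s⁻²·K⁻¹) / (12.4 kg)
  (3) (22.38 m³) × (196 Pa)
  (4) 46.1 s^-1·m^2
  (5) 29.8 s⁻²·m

Reference: m²·s⁻².
Each option:
  (1) J·kg⁻¹ = N·m·kg⁻¹ = m²·s⁻²  ← same
  (2) [kg·m²·s⁻²·K⁻¹] / [kg] = m²·s⁻²·K⁻¹
  (3) [m³] · [kg·m⁻¹·s⁻²] = kg·m²·s⁻²
  (4) m²·s⁻¹
  (5) m·s⁻²
Only (1) matches m²·s⁻².

(1)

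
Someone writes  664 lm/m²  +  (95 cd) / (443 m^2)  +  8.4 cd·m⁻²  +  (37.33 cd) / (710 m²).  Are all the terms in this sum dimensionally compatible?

Yes

Work out the base dimensions of each:
  664 lm/m²:  lm·m⁻² = cd·m⁻² = m⁻²·cd
  (95 cd) / (443 m^2):  [cd] / [m²] = m⁻²·cd
  8.4 cd·m⁻²:  cd·m⁻² = m⁻²·cd
  (37.33 cd) / (710 m²):  [cd] / [m²] = m⁻²·cd
Every term reduces to m⁻²·cd.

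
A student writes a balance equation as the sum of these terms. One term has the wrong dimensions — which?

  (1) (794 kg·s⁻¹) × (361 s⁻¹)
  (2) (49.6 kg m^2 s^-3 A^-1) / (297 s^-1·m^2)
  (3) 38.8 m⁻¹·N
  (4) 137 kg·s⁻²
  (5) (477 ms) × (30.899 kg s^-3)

(2)

Work out the base dimensions of each:
  (1) [kg·s⁻¹] · [s⁻¹] = kg·s⁻²
  (2) [kg·m²·s⁻³·A⁻¹] / [m²·s⁻¹] = kg·s⁻²·A⁻¹
  (3) N·m⁻¹ = kg·m·s⁻²·m⁻¹ = kg·s⁻²
  (4) kg·s⁻²
  (5) [s] · [kg·s⁻³] = kg·s⁻²
All reduce to kg·s⁻² except (2), which is kg·s⁻²·A⁻¹.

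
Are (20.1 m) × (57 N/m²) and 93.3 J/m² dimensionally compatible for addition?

Yes

Reduce each to base SI dimensions:
  (20.1 m) × (57 N/m²):  [m] · [kg·m⁻¹·s⁻²] = kg·s⁻²
  93.3 J/m²:  J·m⁻² = N·m·m⁻² = kg·s⁻²
Both are kg·s⁻², so they have the same dimensions and can be added.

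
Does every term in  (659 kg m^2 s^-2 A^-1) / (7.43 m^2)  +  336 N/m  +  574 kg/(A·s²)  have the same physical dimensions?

Work out the base dimensions of each:
  (659 kg m^2 s^-2 A^-1) / (7.43 m^2):  [kg·m²·s⁻²·A⁻¹] / [m²] = kg·s⁻²·A⁻¹
  336 N/m:  N·m⁻¹ = kg·m·s⁻²·m⁻¹ = kg·s⁻²
  574 kg/(A·s²):  kg·s⁻²·A⁻¹
The terms do not share a single dimension (kg·s⁻² vs kg·s⁻²·A⁻¹).

No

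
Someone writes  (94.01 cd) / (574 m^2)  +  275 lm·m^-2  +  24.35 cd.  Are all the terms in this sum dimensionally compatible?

Reduce each to base SI dimensions:
  (94.01 cd) / (574 m^2):  [cd] / [m²] = m⁻²·cd
  275 lm·m^-2:  lm·m⁻² = cd·m⁻² = m⁻²·cd
  24.35 cd:  cd
The terms do not share a single dimension (cd vs m⁻²·cd).

No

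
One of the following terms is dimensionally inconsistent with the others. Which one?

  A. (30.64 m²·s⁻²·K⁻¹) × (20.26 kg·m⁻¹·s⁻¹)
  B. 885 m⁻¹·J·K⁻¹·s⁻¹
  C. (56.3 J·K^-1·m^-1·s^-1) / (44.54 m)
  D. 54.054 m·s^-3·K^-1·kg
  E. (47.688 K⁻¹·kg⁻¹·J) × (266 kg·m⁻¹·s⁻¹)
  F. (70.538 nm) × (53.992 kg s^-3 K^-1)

In SI base units:
  A. [m²·s⁻²·K⁻¹] · [kg·m⁻¹·s⁻¹] = kg·m·s⁻³·K⁻¹
  B. J·s⁻¹·m⁻¹·K⁻¹ = N·m·s⁻¹·m⁻¹·K⁻¹ = kg·m·s⁻³·K⁻¹
  C. [kg·m·s⁻³·K⁻¹] / [m] = kg·s⁻³·K⁻¹
  D. kg·m·s⁻³·K⁻¹
  E. [m²·s⁻²·K⁻¹] · [kg·m⁻¹·s⁻¹] = kg·m·s⁻³·K⁻¹
  F. [m] · [kg·s⁻³·K⁻¹] = kg·m·s⁻³·K⁻¹
All reduce to kg·m·s⁻³·K⁻¹ except C., which is kg·s⁻³·K⁻¹.

C.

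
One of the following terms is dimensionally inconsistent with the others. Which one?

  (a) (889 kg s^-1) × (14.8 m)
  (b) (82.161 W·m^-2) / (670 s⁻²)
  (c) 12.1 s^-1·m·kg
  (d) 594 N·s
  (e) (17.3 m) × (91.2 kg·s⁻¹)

(b)

Dimensions:
  (a) [kg·s⁻¹] · [m] = kg·m·s⁻¹
  (b) [kg·s⁻³] / [s⁻²] = kg·s⁻¹
  (c) kg·m·s⁻¹
  (d) N·s = kg·m·s⁻²·s = kg·m·s⁻¹
  (e) [m] · [kg·s⁻¹] = kg·m·s⁻¹
All reduce to kg·m·s⁻¹ except (b), which is kg·s⁻¹.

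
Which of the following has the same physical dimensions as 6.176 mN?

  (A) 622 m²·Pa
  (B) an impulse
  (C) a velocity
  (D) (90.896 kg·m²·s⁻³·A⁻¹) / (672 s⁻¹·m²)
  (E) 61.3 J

(A)

Reference: N = kg·m·s⁻².
Each option:
  (A) Pa·m² = N·m⁻²·m² = kg·m·s⁻²  ← same
  (B) [impulse] = kg·m·s⁻¹
  (C) [velocity] = m·s⁻¹
  (D) [kg·m²·s⁻³·A⁻¹] / [m²·s⁻¹] = kg·s⁻²·A⁻¹
  (E) J = N·m = kg·m²·s⁻²
Only (A) matches kg·m·s⁻².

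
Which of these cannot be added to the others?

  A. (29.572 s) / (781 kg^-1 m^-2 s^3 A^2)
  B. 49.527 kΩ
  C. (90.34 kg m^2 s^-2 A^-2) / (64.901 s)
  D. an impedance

Dimensions:
  A. [s] / [kg⁻¹·m⁻²·s³·A²] = kg·m²·s⁻²·A⁻²
  B. Ω = V·A⁻¹ = kg·m²·s⁻³·A⁻²
  C. [kg·m²·s⁻²·A⁻²] / [s] = kg·m²·s⁻³·A⁻²
  D. [impedance] = kg·m²·s⁻³·A⁻²
All reduce to kg·m²·s⁻³·A⁻² except A., which is kg·m²·s⁻²·A⁻².

A.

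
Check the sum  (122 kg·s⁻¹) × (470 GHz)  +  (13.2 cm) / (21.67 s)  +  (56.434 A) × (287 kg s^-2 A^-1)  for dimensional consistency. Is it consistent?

No

Work out the base dimensions of each:
  (122 kg·s⁻¹) × (470 GHz):  [kg·s⁻¹] · [s⁻¹] = kg·s⁻²
  (13.2 cm) / (21.67 s):  [m] / [s] = m·s⁻¹
  (56.434 A) × (287 kg s^-2 A^-1):  [A] · [kg·s⁻²·A⁻¹] = kg·s⁻²
The terms do not share a single dimension (kg·s⁻² vs m·s⁻¹).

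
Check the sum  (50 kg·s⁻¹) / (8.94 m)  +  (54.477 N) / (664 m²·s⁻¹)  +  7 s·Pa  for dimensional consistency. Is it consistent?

Yes

In SI base units:
  (50 kg·s⁻¹) / (8.94 m):  [kg·s⁻¹] / [m] = kg·m⁻¹·s⁻¹
  (54.477 N) / (664 m²·s⁻¹):  [kg·m·s⁻²] / [m²·s⁻¹] = kg·m⁻¹·s⁻¹
  7 s·Pa:  Pa·s = N·m⁻²·s = kg·m⁻¹·s⁻¹
Every term reduces to kg·m⁻¹·s⁻¹.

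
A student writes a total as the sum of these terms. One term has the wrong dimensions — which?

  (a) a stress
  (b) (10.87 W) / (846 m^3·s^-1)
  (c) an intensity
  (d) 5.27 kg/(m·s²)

Expand each in SI base units:
  (a) [stress] = kg·m⁻¹·s⁻²
  (b) [kg·m²·s⁻³] / [m³·s⁻¹] = kg·m⁻¹·s⁻²
  (c) [intensity] = kg·s⁻³
  (d) kg·m⁻¹·s⁻²
All reduce to kg·m⁻¹·s⁻² except (c), which is kg·s⁻³.

(c)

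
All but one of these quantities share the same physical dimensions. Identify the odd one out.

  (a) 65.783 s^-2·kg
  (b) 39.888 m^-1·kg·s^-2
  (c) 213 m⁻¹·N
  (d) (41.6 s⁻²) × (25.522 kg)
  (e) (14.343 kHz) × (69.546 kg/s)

Dimensions:
  (a) kg·s⁻²
  (b) kg·m⁻¹·s⁻²
  (c) N·m⁻¹ = kg·m·s⁻²·m⁻¹ = kg·s⁻²
  (d) [s⁻²] · [kg] = kg·s⁻²
  (e) [s⁻¹] · [kg·s⁻¹] = kg·s⁻²
All reduce to kg·s⁻² except (b), which is kg·m⁻¹·s⁻².

(b)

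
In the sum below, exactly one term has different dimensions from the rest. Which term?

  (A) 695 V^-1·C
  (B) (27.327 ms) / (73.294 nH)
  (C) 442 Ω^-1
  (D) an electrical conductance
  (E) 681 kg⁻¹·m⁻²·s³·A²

(A)

Expand each in SI base units:
  (A) C·V⁻¹ = s·A·(J·C⁻¹)⁻¹ = kg⁻¹·m⁻²·s⁴·A²
  (B) [s] / [kg·m²·s⁻²·A⁻²] = kg⁻¹·m⁻²·s³·A²
  (C) Ω⁻¹ = (V·A⁻¹)⁻¹ = kg⁻¹·m⁻²·s³·A²
  (D) [electrical conductance] = kg⁻¹·m⁻²·s³·A²
  (E) kg⁻¹·m⁻²·s³·A²
All reduce to kg⁻¹·m⁻²·s³·A² except (A), which is kg⁻¹·m⁻²·s⁴·A².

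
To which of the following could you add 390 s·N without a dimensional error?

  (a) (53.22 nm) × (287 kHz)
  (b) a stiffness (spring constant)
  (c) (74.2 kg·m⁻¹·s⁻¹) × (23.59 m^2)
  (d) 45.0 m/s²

Reference: N·s = kg·m·s⁻²·s = kg·m·s⁻¹.
Each option:
  (a) [m] · [s⁻¹] = m·s⁻¹
  (b) [stiffness (spring constant)] = kg·s⁻²
  (c) [kg·m⁻¹·s⁻¹] · [m²] = kg·m·s⁻¹  ← same
  (d) m·s⁻²
Only (c) matches kg·m·s⁻¹.

(c)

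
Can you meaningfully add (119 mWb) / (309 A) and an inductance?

Reduce each to base SI dimensions:
  (119 mWb) / (309 A):  [kg·m²·s⁻²·A⁻¹] / [A] = kg·m²·s⁻²·A⁻²
  an inductance:  [inductance] = kg·m²·s⁻²·A⁻²
Both are kg·m²·s⁻²·A⁻², so they have the same dimensions and can be added.

Yes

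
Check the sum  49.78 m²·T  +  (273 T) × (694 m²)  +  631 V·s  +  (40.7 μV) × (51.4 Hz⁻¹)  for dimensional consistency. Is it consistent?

Reduce each to base SI dimensions:
  49.78 m²·T:  T·m² = Wb·m⁻²·m² = kg·m²·s⁻²·A⁻¹
  (273 T) × (694 m²):  [kg·s⁻²·A⁻¹] · [m²] = kg·m²·s⁻²·A⁻¹
  631 V·s:  V·s = J·C⁻¹·s = kg·m²·s⁻²·A⁻¹
  (40.7 μV) × (51.4 Hz⁻¹):  [kg·m²·s⁻³·A⁻¹] · [s] = kg·m²·s⁻²·A⁻¹
Every term reduces to kg·m²·s⁻²·A⁻¹.

Yes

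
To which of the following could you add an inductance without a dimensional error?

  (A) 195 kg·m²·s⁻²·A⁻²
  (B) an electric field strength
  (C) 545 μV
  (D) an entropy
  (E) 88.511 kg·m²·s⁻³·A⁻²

Reference: [inductance] = kg·m²·s⁻²·A⁻².
Each option:
  (A) kg·m²·s⁻²·A⁻²  ← same
  (B) [electric field strength] = kg·m·s⁻³·A⁻¹
  (C) V = J·C⁻¹ = kg·m²·s⁻³·A⁻¹
  (D) [entropy] = kg·m²·s⁻²·K⁻¹
  (E) kg·m²·s⁻³·A⁻²
Only (A) matches kg·m²·s⁻²·A⁻².

(A)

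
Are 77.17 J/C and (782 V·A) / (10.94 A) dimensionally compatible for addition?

Yes

Dimensions:
  77.17 J/C:  J·C⁻¹ = N·m·(s·A)⁻¹ = kg·m²·s⁻³·A⁻¹
  (782 V·A) / (10.94 A):  [kg·m²·s⁻³] / [A] = kg·m²·s⁻³·A⁻¹
Both are kg·m²·s⁻³·A⁻¹, so they have the same dimensions and can be added.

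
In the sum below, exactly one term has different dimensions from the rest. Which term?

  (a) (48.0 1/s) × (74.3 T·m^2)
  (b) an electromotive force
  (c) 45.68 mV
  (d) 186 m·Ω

Dimensions:
  (a) [s⁻¹] · [kg·m²·s⁻²·A⁻¹] = kg·m²·s⁻³·A⁻¹
  (b) [electromotive force] = kg·m²·s⁻³·A⁻¹
  (c) V = J·C⁻¹ = kg·m²·s⁻³·A⁻¹
  (d) Ω·m = V·A⁻¹·m = kg·m³·s⁻³·A⁻²
All reduce to kg·m²·s⁻³·A⁻¹ except (d), which is kg·m³·s⁻³·A⁻².

(d)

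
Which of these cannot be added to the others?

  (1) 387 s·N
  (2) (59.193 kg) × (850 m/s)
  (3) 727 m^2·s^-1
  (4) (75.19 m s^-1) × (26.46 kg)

(3)

In SI base units:
  (1) N·s = kg·m·s⁻²·s = kg·m·s⁻¹
  (2) [kg] · [m·s⁻¹] = kg·m·s⁻¹
  (3) m²·s⁻¹
  (4) [m·s⁻¹] · [kg] = kg·m·s⁻¹
All reduce to kg·m·s⁻¹ except (3), which is m²·s⁻¹.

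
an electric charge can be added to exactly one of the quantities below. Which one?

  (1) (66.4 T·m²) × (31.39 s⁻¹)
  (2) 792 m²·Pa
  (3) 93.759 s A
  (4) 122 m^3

(3)

Reference: [electric charge] = s·A.
Each option:
  (1) [kg·m²·s⁻²·A⁻¹] · [s⁻¹] = kg·m²·s⁻³·A⁻¹
  (2) Pa·m² = N·m⁻²·m² = kg·m·s⁻²
  (3) s·A  ← same
  (4) m³
Only (3) matches s·A.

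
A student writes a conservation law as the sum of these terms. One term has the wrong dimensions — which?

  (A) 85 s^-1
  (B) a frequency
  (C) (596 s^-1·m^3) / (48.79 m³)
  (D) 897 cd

Expand each in SI base units:
  (A) s⁻¹
  (B) [frequency] = s⁻¹
  (C) [m³·s⁻¹] / [m³] = s⁻¹
  (D) cd
All reduce to s⁻¹ except (D), which is cd.

(D)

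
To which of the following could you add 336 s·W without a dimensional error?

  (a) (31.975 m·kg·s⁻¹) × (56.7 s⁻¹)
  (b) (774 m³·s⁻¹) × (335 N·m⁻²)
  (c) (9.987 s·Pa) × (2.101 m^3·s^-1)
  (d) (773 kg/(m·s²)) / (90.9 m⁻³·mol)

(c)

Reference: W·s = J·s⁻¹·s = kg·m²·s⁻².
Each option:
  (a) [kg·m·s⁻¹] · [s⁻¹] = kg·m·s⁻²
  (b) [m³·s⁻¹] · [kg·m⁻¹·s⁻²] = kg·m²·s⁻³
  (c) [kg·m⁻¹·s⁻¹] · [m³·s⁻¹] = kg·m²·s⁻²  ← same
  (d) [kg·m⁻¹·s⁻²] / [m⁻³·mol] = kg·m²·s⁻²·mol⁻¹
Only (c) matches kg·m²·s⁻².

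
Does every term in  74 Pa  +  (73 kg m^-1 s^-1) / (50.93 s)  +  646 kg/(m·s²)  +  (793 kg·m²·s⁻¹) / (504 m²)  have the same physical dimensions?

No

Work out the base dimensions of each:
  74 Pa:  Pa = N·m⁻² = kg·m⁻¹·s⁻²
  (73 kg m^-1 s^-1) / (50.93 s):  [kg·m⁻¹·s⁻¹] / [s] = kg·m⁻¹·s⁻²
  646 kg/(m·s²):  kg·m⁻¹·s⁻²
  (793 kg·m²·s⁻¹) / (504 m²):  [kg·m²·s⁻¹] / [m²] = kg·s⁻¹
The terms do not share a single dimension (kg·m⁻¹·s⁻² vs kg·s⁻¹).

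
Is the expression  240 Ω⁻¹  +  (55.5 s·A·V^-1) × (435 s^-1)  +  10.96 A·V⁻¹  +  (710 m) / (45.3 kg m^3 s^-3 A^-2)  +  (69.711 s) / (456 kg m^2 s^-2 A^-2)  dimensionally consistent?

Yes

Work out the base dimensions of each:
  240 Ω⁻¹:  Ω⁻¹ = (V·A⁻¹)⁻¹ = kg⁻¹·m⁻²·s³·A²
  (55.5 s·A·V^-1) × (435 s^-1):  [kg⁻¹·m⁻²·s⁴·A²] · [s⁻¹] = kg⁻¹·m⁻²·s³·A²
  10.96 A·V⁻¹:  A·V⁻¹ = A·(J·C⁻¹)⁻¹ = kg⁻¹·m⁻²·s³·A²
  (710 m) / (45.3 kg m^3 s^-3 A^-2):  [m] / [kg·m³·s⁻³·A⁻²] = kg⁻¹·m⁻²·s³·A²
  (69.711 s) / (456 kg m^2 s^-2 A^-2):  [s] / [kg·m²·s⁻²·A⁻²] = kg⁻¹·m⁻²·s³·A²
Every term reduces to kg⁻¹·m⁻²·s³·A².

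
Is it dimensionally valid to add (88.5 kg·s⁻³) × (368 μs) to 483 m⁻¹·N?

Yes

In SI base units:
  (88.5 kg·s⁻³) × (368 μs):  [kg·s⁻³] · [s] = kg·s⁻²
  483 m⁻¹·N:  N·m⁻¹ = kg·m·s⁻²·m⁻¹ = kg·s⁻²
Both are kg·s⁻², so they have the same dimensions and can be added.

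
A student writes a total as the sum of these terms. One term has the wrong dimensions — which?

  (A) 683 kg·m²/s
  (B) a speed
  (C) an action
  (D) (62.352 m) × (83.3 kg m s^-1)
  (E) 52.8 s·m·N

Work out the base dimensions of each:
  (A) kg·m²·s⁻¹
  (B) [speed] = m·s⁻¹
  (C) [action] = kg·m²·s⁻¹
  (D) [m] · [kg·m·s⁻¹] = kg·m²·s⁻¹
  (E) N·m·s = kg·m·s⁻²·m·s = kg·m²·s⁻¹
All reduce to kg·m²·s⁻¹ except (B), which is m·s⁻¹.

(B)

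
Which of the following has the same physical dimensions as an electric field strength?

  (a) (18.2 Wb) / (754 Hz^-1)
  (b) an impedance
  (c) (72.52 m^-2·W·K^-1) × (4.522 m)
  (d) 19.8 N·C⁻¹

Reference: [electric field strength] = kg·m·s⁻³·A⁻¹.
Each option:
  (a) [kg·m²·s⁻²·A⁻¹] / [s] = kg·m²·s⁻³·A⁻¹
  (b) [impedance] = kg·m²·s⁻³·A⁻²
  (c) [kg·s⁻³·K⁻¹] · [m] = kg·m·s⁻³·K⁻¹
  (d) N·C⁻¹ = kg·m·s⁻²·(s·A)⁻¹ = kg·m·s⁻³·A⁻¹  ← same
Only (d) matches kg·m·s⁻³·A⁻¹.

(d)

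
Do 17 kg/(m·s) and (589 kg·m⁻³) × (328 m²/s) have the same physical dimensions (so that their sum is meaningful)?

Yes

Work out the base dimensions of each:
  17 kg/(m·s):  kg·m⁻¹·s⁻¹
  (589 kg·m⁻³) × (328 m²/s):  [kg·m⁻³] · [m²·s⁻¹] = kg·m⁻¹·s⁻¹
Both are kg·m⁻¹·s⁻¹, so they have the same dimensions and can be added.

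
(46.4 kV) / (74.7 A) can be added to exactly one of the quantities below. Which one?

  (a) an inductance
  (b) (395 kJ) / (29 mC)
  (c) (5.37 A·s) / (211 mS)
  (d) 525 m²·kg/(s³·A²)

(d)

Reference: [kg·m²·s⁻³·A⁻¹] / [A] = kg·m²·s⁻³·A⁻².
Each option:
  (a) [inductance] = kg·m²·s⁻²·A⁻²
  (b) [kg·m²·s⁻²] / [s·A] = kg·m²·s⁻³·A⁻¹
  (c) [s·A] / [kg⁻¹·m⁻²·s³·A²] = kg·m²·s⁻²·A⁻¹
  (d) kg·m²·s⁻³·A⁻²  ← same
Only (d) matches kg·m²·s⁻³·A⁻².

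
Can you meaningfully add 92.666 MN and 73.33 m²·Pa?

Expand each in SI base units:
  92.666 MN:  N = kg·m·s⁻²
  73.33 m²·Pa:  Pa·m² = N·m⁻²·m² = kg·m·s⁻²
Both are kg·m·s⁻², so they have the same dimensions and can be added.

Yes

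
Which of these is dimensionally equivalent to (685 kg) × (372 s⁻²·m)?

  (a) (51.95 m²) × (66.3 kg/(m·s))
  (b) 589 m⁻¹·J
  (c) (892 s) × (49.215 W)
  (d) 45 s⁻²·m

Reference: [kg] · [m·s⁻²] = kg·m·s⁻².
Each option:
  (a) [m²] · [kg·m⁻¹·s⁻¹] = kg·m·s⁻¹
  (b) J·m⁻¹ = N·m·m⁻¹ = kg·m·s⁻²  ← same
  (c) [s] · [kg·m²·s⁻³] = kg·m²·s⁻²
  (d) m·s⁻²
Only (b) matches kg·m·s⁻².

(b)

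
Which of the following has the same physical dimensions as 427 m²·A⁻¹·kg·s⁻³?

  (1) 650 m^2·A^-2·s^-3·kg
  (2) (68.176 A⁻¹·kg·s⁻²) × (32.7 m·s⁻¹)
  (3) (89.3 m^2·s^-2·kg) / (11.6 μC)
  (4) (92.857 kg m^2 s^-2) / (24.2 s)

Reference: kg·m²·s⁻³·A⁻¹.
Each option:
  (1) kg·m²·s⁻³·A⁻²
  (2) [kg·s⁻²·A⁻¹] · [m·s⁻¹] = kg·m·s⁻³·A⁻¹
  (3) [kg·m²·s⁻²] / [s·A] = kg·m²·s⁻³·A⁻¹  ← same
  (4) [kg·m²·s⁻²] / [s] = kg·m²·s⁻³
Only (3) matches kg·m²·s⁻³·A⁻¹.

(3)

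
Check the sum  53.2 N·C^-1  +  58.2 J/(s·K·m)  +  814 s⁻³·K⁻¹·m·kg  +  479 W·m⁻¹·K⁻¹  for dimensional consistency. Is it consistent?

No

Expand each in SI base units:
  53.2 N·C^-1:  N·C⁻¹ = kg·m·s⁻²·(s·A)⁻¹ = kg·m·s⁻³·A⁻¹
  58.2 J/(s·K·m):  J·s⁻¹·m⁻¹·K⁻¹ = N·m·s⁻¹·m⁻¹·K⁻¹ = kg·m·s⁻³·K⁻¹
  814 s⁻³·K⁻¹·m·kg:  kg·m·s⁻³·K⁻¹
  479 W·m⁻¹·K⁻¹:  W·m⁻¹·K⁻¹ = J·s⁻¹·m⁻¹·K⁻¹ = kg·m·s⁻³·K⁻¹
The terms do not share a single dimension (kg·m·s⁻³·A⁻¹ vs kg·m·s⁻³·K⁻¹).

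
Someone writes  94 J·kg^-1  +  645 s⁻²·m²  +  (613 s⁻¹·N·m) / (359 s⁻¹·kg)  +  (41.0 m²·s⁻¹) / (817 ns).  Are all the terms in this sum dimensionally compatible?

Yes

Dimensions:
  94 J·kg^-1:  J·kg⁻¹ = N·m·kg⁻¹ = m²·s⁻²
  645 s⁻²·m²:  m²·s⁻²
  (613 s⁻¹·N·m) / (359 s⁻¹·kg):  [kg·m²·s⁻³] / [kg·s⁻¹] = m²·s⁻²
  (41.0 m²·s⁻¹) / (817 ns):  [m²·s⁻¹] / [s] = m²·s⁻²
Every term reduces to m²·s⁻².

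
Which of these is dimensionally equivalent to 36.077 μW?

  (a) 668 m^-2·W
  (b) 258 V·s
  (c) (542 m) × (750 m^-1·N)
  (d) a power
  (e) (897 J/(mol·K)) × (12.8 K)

Reference: W = J·s⁻¹ = kg·m²·s⁻³.
Each option:
  (a) W·m⁻² = J·s⁻¹·m⁻² = kg·s⁻³
  (b) V·s = J·C⁻¹·s = kg·m²·s⁻²·A⁻¹
  (c) [m] · [kg·s⁻²] = kg·m·s⁻²
  (d) [power] = kg·m²·s⁻³  ← same
  (e) [kg·m²·s⁻²·K⁻¹·mol⁻¹] · [K] = kg·m²·s⁻²·mol⁻¹
Only (d) matches kg·m²·s⁻³.

(d)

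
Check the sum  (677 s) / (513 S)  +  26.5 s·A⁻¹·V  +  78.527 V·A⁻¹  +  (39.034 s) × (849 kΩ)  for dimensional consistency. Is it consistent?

No

Expand each in SI base units:
  (677 s) / (513 S):  [s] / [kg⁻¹·m⁻²·s³·A²] = kg·m²·s⁻²·A⁻²
  26.5 s·A⁻¹·V:  V·s·A⁻¹ = J·C⁻¹·s·A⁻¹ = kg·m²·s⁻²·A⁻²
  78.527 V·A⁻¹:  V·A⁻¹ = J·C⁻¹·A⁻¹ = kg·m²·s⁻³·A⁻²
  (39.034 s) × (849 kΩ):  [s] · [kg·m²·s⁻³·A⁻²] = kg·m²·s⁻²·A⁻²
The terms do not share a single dimension (kg·m²·s⁻²·A⁻² vs kg·m²·s⁻³·A⁻²).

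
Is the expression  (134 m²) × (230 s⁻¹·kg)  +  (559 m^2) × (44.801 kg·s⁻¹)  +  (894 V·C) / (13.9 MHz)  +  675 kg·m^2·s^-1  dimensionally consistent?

Yes

Reduce each to base SI dimensions:
  (134 m²) × (230 s⁻¹·kg):  [m²] · [kg·s⁻¹] = kg·m²·s⁻¹
  (559 m^2) × (44.801 kg·s⁻¹):  [m²] · [kg·s⁻¹] = kg·m²·s⁻¹
  (894 V·C) / (13.9 MHz):  [kg·m²·s⁻²] / [s⁻¹] = kg·m²·s⁻¹
  675 kg·m^2·s^-1:  kg·m²·s⁻¹
Every term reduces to kg·m²·s⁻¹.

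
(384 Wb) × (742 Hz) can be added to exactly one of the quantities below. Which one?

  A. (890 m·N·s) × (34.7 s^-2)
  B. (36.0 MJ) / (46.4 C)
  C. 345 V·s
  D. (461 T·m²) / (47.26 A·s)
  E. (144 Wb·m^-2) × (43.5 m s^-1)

B.

Reference: [kg·m²·s⁻²·A⁻¹] · [s⁻¹] = kg·m²·s⁻³·A⁻¹.
Each option:
  A. [kg·m²·s⁻¹] · [s⁻²] = kg·m²·s⁻³
  B. [kg·m²·s⁻²] / [s·A] = kg·m²·s⁻³·A⁻¹  ← same
  C. V·s = J·C⁻¹·s = kg·m²·s⁻²·A⁻¹
  D. [kg·m²·s⁻²·A⁻¹] / [s·A] = kg·m²·s⁻³·A⁻²
  E. [kg·s⁻²·A⁻¹] · [m·s⁻¹] = kg·m·s⁻³·A⁻¹
Only B. matches kg·m²·s⁻³·A⁻¹.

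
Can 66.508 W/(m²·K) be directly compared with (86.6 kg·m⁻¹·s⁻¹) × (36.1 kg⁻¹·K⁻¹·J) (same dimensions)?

Dimensions:
  66.508 W/(m²·K):  W·m⁻²·K⁻¹ = J·s⁻¹·m⁻²·K⁻¹ = kg·s⁻³·K⁻¹
  (86.6 kg·m⁻¹·s⁻¹) × (36.1 kg⁻¹·K⁻¹·J):  [kg·m⁻¹·s⁻¹] · [m²·s⁻²·K⁻¹] = kg·m·s⁻³·K⁻¹
kg·s⁻³·K⁻¹ ≠ kg·m·s⁻³·K⁻¹, so they cannot be added.

No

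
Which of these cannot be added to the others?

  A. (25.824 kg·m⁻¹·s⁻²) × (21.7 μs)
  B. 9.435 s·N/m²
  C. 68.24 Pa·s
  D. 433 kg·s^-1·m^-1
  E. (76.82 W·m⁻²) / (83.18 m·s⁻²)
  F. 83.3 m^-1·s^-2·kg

In SI base units:
  A. [kg·m⁻¹·s⁻²] · [s] = kg·m⁻¹·s⁻¹
  B. N·s·m⁻² = kg·m·s⁻²·s·m⁻² = kg·m⁻¹·s⁻¹
  C. Pa·s = N·m⁻²·s = kg·m⁻¹·s⁻¹
  D. kg·m⁻¹·s⁻¹
  E. [kg·s⁻³] / [m·s⁻²] = kg·m⁻¹·s⁻¹
  F. kg·m⁻¹·s⁻²
All reduce to kg·m⁻¹·s⁻¹ except F., which is kg·m⁻¹·s⁻².

F.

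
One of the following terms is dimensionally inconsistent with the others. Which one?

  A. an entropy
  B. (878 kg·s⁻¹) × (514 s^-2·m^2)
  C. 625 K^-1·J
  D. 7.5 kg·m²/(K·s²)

Dimensions:
  A. [entropy] = kg·m²·s⁻²·K⁻¹
  B. [kg·s⁻¹] · [m²·s⁻²] = kg·m²·s⁻³
  C. J·K⁻¹ = N·m·K⁻¹ = kg·m²·s⁻²·K⁻¹
  D. kg·m²·s⁻²·K⁻¹
All reduce to kg·m²·s⁻²·K⁻¹ except B., which is kg·m²·s⁻³.

B.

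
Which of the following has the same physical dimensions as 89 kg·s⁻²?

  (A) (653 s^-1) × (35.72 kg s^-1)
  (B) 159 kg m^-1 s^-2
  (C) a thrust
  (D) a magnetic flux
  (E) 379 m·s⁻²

(A)

Reference: kg·s⁻².
Each option:
  (A) [s⁻¹] · [kg·s⁻¹] = kg·s⁻²  ← same
  (B) kg·m⁻¹·s⁻²
  (C) [thrust] = kg·m·s⁻²
  (D) [magnetic flux] = kg·m²·s⁻²·A⁻¹
  (E) m·s⁻²
Only (A) matches kg·s⁻².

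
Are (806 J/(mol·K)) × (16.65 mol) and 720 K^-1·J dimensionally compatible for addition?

Yes

Dimensions:
  (806 J/(mol·K)) × (16.65 mol):  [kg·m²·s⁻²·K⁻¹·mol⁻¹] · [mol] = kg·m²·s⁻²·K⁻¹
  720 K^-1·J:  J·K⁻¹ = N·m·K⁻¹ = kg·m²·s⁻²·K⁻¹
Both are kg·m²·s⁻²·K⁻¹, so they have the same dimensions and can be added.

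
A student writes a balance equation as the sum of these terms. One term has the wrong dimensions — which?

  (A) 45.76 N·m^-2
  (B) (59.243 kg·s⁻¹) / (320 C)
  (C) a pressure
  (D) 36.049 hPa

(B)

Expand each in SI base units:
  (A) N·m⁻² = kg·m·s⁻²·m⁻² = kg·m⁻¹·s⁻²
  (B) [kg·s⁻¹] / [s·A] = kg·s⁻²·A⁻¹
  (C) [pressure] = kg·m⁻¹·s⁻²
  (D) Pa = N·m⁻² = kg·m⁻¹·s⁻²
All reduce to kg·m⁻¹·s⁻² except (B), which is kg·s⁻²·A⁻¹.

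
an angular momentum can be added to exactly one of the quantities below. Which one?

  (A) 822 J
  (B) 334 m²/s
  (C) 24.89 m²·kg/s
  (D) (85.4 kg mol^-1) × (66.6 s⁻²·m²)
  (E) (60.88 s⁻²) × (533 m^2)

Reference: [angular momentum] = kg·m²·s⁻¹.
Each option:
  (A) J = N·m = kg·m²·s⁻²
  (B) m²·s⁻¹
  (C) kg·m²·s⁻¹  ← same
  (D) [kg·mol⁻¹] · [m²·s⁻²] = kg·m²·s⁻²·mol⁻¹
  (E) [s⁻²] · [m²] = m²·s⁻²
Only (C) matches kg·m²·s⁻¹.

(C)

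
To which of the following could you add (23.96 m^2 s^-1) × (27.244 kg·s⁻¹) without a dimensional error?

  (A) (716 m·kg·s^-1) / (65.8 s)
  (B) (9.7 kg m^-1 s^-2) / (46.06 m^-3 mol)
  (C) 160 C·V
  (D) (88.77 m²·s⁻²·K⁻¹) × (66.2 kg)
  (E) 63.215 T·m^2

Reference: [m²·s⁻¹] · [kg·s⁻¹] = kg·m²·s⁻².
Each option:
  (A) [kg·m·s⁻¹] / [s] = kg·m·s⁻²
  (B) [kg·m⁻¹·s⁻²] / [m⁻³·mol] = kg·m²·s⁻²·mol⁻¹
  (C) C·V = s·A·J·C⁻¹ = kg·m²·s⁻²  ← same
  (D) [m²·s⁻²·K⁻¹] · [kg] = kg·m²·s⁻²·K⁻¹
  (E) T·m² = Wb·m⁻²·m² = kg·m²·s⁻²·A⁻¹
Only (C) matches kg·m²·s⁻².

(C)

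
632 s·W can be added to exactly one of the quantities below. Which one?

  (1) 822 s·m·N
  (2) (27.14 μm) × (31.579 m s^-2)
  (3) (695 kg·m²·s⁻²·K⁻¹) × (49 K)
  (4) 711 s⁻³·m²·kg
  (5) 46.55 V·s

Reference: W·s = J·s⁻¹·s = kg·m²·s⁻².
Each option:
  (1) N·m·s = kg·m·s⁻²·m·s = kg·m²·s⁻¹
  (2) [m] · [m·s⁻²] = m²·s⁻²
  (3) [kg·m²·s⁻²·K⁻¹] · [K] = kg·m²·s⁻²  ← same
  (4) kg·m²·s⁻³
  (5) V·s = J·C⁻¹·s = kg·m²·s⁻²·A⁻¹
Only (3) matches kg·m²·s⁻².

(3)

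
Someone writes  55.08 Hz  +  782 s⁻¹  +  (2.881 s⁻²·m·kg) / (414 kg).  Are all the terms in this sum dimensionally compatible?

No

Reduce each to base SI dimensions:
  55.08 Hz:  Hz = s⁻¹
  782 s⁻¹:  s⁻¹
  (2.881 s⁻²·m·kg) / (414 kg):  [kg·m·s⁻²] / [kg] = m·s⁻²
The terms do not share a single dimension (m·s⁻² vs s⁻¹).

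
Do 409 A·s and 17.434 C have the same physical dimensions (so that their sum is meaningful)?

Dimensions:
  409 A·s:  A·s = s·A
  17.434 C:  C = s·A
Both are s·A, so they have the same dimensions and can be added.

Yes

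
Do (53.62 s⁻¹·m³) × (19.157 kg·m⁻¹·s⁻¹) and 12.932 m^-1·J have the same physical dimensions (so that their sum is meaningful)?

No

Reduce each to base SI dimensions:
  (53.62 s⁻¹·m³) × (19.157 kg·m⁻¹·s⁻¹):  [m³·s⁻¹] · [kg·m⁻¹·s⁻¹] = kg·m²·s⁻²
  12.932 m^-1·J:  J·m⁻¹ = N·m·m⁻¹ = kg·m·s⁻²
kg·m²·s⁻² ≠ kg·m·s⁻², so they cannot be added.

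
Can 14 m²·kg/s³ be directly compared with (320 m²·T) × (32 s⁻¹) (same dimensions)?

In SI base units:
  14 m²·kg/s³:  kg·m²·s⁻³
  (320 m²·T) × (32 s⁻¹):  [kg·m²·s⁻²·A⁻¹] · [s⁻¹] = kg·m²·s⁻³·A⁻¹
kg·m²·s⁻³ ≠ kg·m²·s⁻³·A⁻¹, so they cannot be added.

No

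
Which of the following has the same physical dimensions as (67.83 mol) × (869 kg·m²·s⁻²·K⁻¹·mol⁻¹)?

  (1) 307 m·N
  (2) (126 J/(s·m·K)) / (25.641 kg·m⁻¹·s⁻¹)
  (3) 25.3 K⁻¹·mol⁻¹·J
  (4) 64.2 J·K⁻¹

(4)

Reference: [mol] · [kg·m²·s⁻²·K⁻¹·mol⁻¹] = kg·m²·s⁻²·K⁻¹.
Each option:
  (1) N·m = kg·m·s⁻²·m = kg·m²·s⁻²
  (2) [kg·m·s⁻³·K⁻¹] / [kg·m⁻¹·s⁻¹] = m²·s⁻²·K⁻¹
  (3) J·mol⁻¹·K⁻¹ = N·m·mol⁻¹·K⁻¹ = kg·m²·s⁻²·K⁻¹·mol⁻¹
  (4) J·K⁻¹ = N·m·K⁻¹ = kg·m²·s⁻²·K⁻¹  ← same
Only (4) matches kg·m²·s⁻²·K⁻¹.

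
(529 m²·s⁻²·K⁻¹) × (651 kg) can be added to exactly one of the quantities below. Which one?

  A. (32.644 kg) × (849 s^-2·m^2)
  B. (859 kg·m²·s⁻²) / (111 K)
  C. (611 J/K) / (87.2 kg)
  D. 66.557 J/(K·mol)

B.

Reference: [m²·s⁻²·K⁻¹] · [kg] = kg·m²·s⁻²·K⁻¹.
Each option:
  A. [kg] · [m²·s⁻²] = kg·m²·s⁻²
  B. [kg·m²·s⁻²] / [K] = kg·m²·s⁻²·K⁻¹  ← same
  C. [kg·m²·s⁻²·K⁻¹] / [kg] = m²·s⁻²·K⁻¹
  D. J·mol⁻¹·K⁻¹ = N·m·mol⁻¹·K⁻¹ = kg·m²·s⁻²·K⁻¹·mol⁻¹
Only B. matches kg·m²·s⁻²·K⁻¹.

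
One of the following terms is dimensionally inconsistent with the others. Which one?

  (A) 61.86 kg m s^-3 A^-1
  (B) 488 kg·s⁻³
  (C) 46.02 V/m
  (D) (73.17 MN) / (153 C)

(B)

Expand each in SI base units:
  (A) kg·m·s⁻³·A⁻¹
  (B) kg·s⁻³
  (C) V·m⁻¹ = J·C⁻¹·m⁻¹ = kg·m·s⁻³·A⁻¹
  (D) [kg·m·s⁻²] / [s·A] = kg·m·s⁻³·A⁻¹
All reduce to kg·m·s⁻³·A⁻¹ except (B), which is kg·s⁻³.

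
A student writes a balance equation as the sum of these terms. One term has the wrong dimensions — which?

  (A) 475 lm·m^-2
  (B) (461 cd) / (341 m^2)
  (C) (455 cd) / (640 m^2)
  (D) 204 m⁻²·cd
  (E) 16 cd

Work out the base dimensions of each:
  (A) lm·m⁻² = cd·m⁻² = m⁻²·cd
  (B) [cd] / [m²] = m⁻²·cd
  (C) [cd] / [m²] = m⁻²·cd
  (D) cd·m⁻² = m⁻²·cd
  (E) cd
All reduce to m⁻²·cd except (E), which is cd.

(E)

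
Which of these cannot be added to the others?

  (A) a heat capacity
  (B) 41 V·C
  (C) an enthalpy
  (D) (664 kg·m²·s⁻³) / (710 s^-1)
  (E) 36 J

(A)

Reduce each to base SI dimensions:
  (A) [heat capacity] = kg·m²·s⁻²·K⁻¹
  (B) C·V = s·A·J·C⁻¹ = kg·m²·s⁻²
  (C) [enthalpy] = kg·m²·s⁻²
  (D) [kg·m²·s⁻³] / [s⁻¹] = kg·m²·s⁻²
  (E) J = N·m = kg·m²·s⁻²
All reduce to kg·m²·s⁻² except (A), which is kg·m²·s⁻²·K⁻¹.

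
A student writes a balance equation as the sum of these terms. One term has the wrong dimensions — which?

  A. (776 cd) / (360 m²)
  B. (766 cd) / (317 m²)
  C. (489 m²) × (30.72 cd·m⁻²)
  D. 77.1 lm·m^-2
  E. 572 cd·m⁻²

C.

In SI base units:
  A. [cd] / [m²] = m⁻²·cd
  B. [cd] / [m²] = m⁻²·cd
  C. [m²] · [m⁻²·cd] = cd
  D. lm·m⁻² = cd·m⁻² = m⁻²·cd
  E. cd·m⁻² = m⁻²·cd
All reduce to m⁻²·cd except C., which is cd.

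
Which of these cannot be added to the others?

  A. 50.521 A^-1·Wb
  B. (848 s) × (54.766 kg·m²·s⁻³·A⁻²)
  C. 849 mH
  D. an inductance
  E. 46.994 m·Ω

In SI base units:
  A. Wb·A⁻¹ = V·s·A⁻¹ = kg·m²·s⁻²·A⁻²
  B. [s] · [kg·m²·s⁻³·A⁻²] = kg·m²·s⁻²·A⁻²
  C. H = V·s·A⁻¹ = kg·m²·s⁻²·A⁻²
  D. [inductance] = kg·m²·s⁻²·A⁻²
  E. Ω·m = V·A⁻¹·m = kg·m³·s⁻³·A⁻²
All reduce to kg·m²·s⁻²·A⁻² except E., which is kg·m³·s⁻³·A⁻².

E.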